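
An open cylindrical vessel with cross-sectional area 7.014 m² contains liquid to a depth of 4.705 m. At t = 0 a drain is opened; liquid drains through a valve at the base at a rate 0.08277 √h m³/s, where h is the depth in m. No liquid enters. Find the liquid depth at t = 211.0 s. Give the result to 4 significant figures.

With no inflow, A dh/dt = −0.08277 √h.
Separate and integrate: 2(√h − √h₀) = −(0.08277/A) t.
√h = √4.705 − 0.08277·211.0/(2·7.014) = 2.16910 − 1.24497 = 0.924129.
h = 0.924129² = 0.854014 m.

0.8540 m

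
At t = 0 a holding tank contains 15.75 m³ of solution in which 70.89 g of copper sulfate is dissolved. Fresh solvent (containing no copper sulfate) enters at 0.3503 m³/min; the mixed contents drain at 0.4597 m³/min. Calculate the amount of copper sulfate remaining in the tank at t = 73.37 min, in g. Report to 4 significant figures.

3.549 g

Total volume: dV/dt = Q_in − Q_out = -0.109400 m³/min, so V(t) = 15.75 − 0.109400 t and V(73.37) = 7.72332 m³.
Solute balance: dm/dt = 0 − Q_out C = −Q_out m/V(t).
dm/m = −Q_out dt/(V₀ − 0.109400 t); integrating gives ln(m/m₀) = −(Q_out/(Q_in−Q_out)) ln(V/V₀).
m = m₀ (V₀/V)^(Q_out/(Q_in−Q_out)) = 70.89 × (15.75/7.72332)^(-4.20201) = 3.54946 g.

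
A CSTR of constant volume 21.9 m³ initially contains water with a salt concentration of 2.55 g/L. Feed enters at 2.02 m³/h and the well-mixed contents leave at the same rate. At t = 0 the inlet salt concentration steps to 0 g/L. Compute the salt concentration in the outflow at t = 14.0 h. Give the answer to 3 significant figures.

0.701 g/L

Accumulation = in − out for the solute gives V dC/dt = Q(C_in − C).
Time constant τ = V/Q = 21.9/2.02 = 10.842 h.
Solution: C(t) = C_in + (C₀ − C_in) e^(−t/τ).
C(14.0) = 0 + (2.55 − 0)·e^(−14.0/10.842) = 0 + (2.5500)·0.27491 = 0.70101 g/L.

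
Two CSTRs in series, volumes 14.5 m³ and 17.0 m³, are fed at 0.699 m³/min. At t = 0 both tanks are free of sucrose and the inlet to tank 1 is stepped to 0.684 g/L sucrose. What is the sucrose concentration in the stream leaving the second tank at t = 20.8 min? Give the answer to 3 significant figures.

0.162 g/L

Time constants: τᵢ = Vᵢ/Q for each well-mixed tank.
τ₁ = 14.5/0.699 = 20.744 min; τ₂ = 17.0/0.699 = 24.320 min.
Solving the cascade with C₁(0)=C₂(0)=0 gives C₂(t) = C_in[1 − (τ₁ e^(−t/τ₁) − τ₂ e^(−t/τ₂))/(τ₁ − τ₂)].
At t = 20.8: e^(−t/τ₁) = 0.36689, e^(−t/τ₂) = 0.42518.
C₂ = 0.684·[1 − (20.744·0.36689 − 24.320·0.42518)/(-3.5765)] = 0.684·0.23673 = 0.16192 g/L.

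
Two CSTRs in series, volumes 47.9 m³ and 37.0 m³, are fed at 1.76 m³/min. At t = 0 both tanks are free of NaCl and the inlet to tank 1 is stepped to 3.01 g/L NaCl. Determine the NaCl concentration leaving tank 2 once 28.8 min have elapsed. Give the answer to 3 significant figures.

1.02 g/L

Each tank obeys Vᵢ dCᵢ/dt = Q(Cᵢ₋₁ − Cᵢ), so τᵢ = Vᵢ/Q.
τ₁ = 47.9/1.76 = 27.216 min; τ₂ = 37.0/1.76 = 21.023 min.
Solving the cascade with C₁(0)=C₂(0)=0 gives C₂(t) = C_in[1 − (τ₁ e^(−t/τ₁) − τ₂ e^(−t/τ₂))/(τ₁ − τ₂)].
At t = 28.8: e^(−t/τ₁) = 0.34708, e^(−t/τ₂) = 0.25412.
C₂ = 3.01·[1 − (27.216·0.34708 − 21.023·0.25412)/(6.1932)] = 3.01·0.33738 = 1.0155 g/L.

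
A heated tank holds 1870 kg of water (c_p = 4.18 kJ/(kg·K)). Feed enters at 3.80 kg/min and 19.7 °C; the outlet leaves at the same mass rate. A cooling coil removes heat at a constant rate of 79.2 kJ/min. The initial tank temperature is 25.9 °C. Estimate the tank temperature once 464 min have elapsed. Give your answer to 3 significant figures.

First-law balance (no shaft work): M c_p dT/dt = ṁ c_p (T_in − T) − 79.2.
Rearrange: dT/dt = (T_ss − T)/τ with τ = M/ṁ = 492.11 min and T_ss = T_in − Q̇/(ṁ c_p) = 14.714 °C.
Solution: T(t) = T_ss + (T₀ − T_ss) e^(−t/τ).
T(464) = 14.714 + (11.186)·e^(−464/492.11) = 14.714 + (11.186)·0.38950 = 19.071 °C.

19.1 °C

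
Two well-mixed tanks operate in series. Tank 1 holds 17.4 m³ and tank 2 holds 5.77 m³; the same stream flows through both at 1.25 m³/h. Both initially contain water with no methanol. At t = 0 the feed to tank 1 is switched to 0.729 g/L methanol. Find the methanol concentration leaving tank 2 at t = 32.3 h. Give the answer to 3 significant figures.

Each tank obeys Vᵢ dCᵢ/dt = Q(Cᵢ₋₁ − Cᵢ), so τᵢ = Vᵢ/Q.
τ₁ = 17.4/1.25 = 13.920 h; τ₂ = 5.77/1.25 = 4.6160 h.
Tank 1: C₁ = C_in(1 − e^(−t/τ₁)). Tank 2 (τ₁ ≠ τ₂): C₂ = C_in[1 − (τ₁ e^(−t/τ₁) − τ₂ e^(−t/τ₂))/(τ₁ − τ₂)].
At t = 32.3: e^(−t/τ₁) = 0.098234, e^(−t/τ₂) = 0.00091426.
C₂ = 0.729·[1 − (13.920·0.098234 − 4.6160·0.00091426)/(9.3040)] = 0.729·0.85348 = 0.62219 g/L.

0.622 g/L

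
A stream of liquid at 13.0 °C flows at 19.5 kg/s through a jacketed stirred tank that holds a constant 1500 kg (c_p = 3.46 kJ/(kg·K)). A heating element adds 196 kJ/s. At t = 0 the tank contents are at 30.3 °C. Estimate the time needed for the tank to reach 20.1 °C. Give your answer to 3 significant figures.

94.8 s

M c_p dT/dt = ṁ c_p (T_in − T) + Q̇.
τ = M/ṁ = 76.923 s; T_ss = T_in + Q̇/(ṁ c_p) = 15.905 °C.
T(t) = T_ss + (T₀ − T_ss) e^(−t/τ). Set T = 20.1:
e^(−t/τ) = (20.1 − 15.905)/(30.3 − 15.905) = 0.29142
t = −76.923 · ln(0.29142) = 94.845 s.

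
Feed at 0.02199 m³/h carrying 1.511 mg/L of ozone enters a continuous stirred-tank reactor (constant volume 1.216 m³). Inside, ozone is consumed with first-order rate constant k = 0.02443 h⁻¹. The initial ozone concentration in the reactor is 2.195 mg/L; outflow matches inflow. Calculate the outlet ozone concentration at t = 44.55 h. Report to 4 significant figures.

0.8763 mg/L

Accumulation = in − out − consumed: V dC/dt = Q C_in − Q C − k V C.
This is linear with rate a = Q/V + k = 0.0425139 h⁻¹.
C_ss = Q C_in/(Q + kV) = 0.642725 mg/L; C(t) = C_ss + (C₀ − C_ss) e^(−a t).
C(44.55) = 0.642725 + (1.55227)·e^(−0.0425139·44.55) = 0.642725 + (1.55227)·0.150470 = 0.876296 mg/L.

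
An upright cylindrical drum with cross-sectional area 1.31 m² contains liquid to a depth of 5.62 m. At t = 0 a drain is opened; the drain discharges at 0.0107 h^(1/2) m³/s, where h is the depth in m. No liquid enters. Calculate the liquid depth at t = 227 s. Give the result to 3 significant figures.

2.08 m

With no inflow, A dh/dt = −0.0107 √h.
This is separable: 2 d(√h)/dt = −0.0107/A, so √h = √h₀ − (0.0107/(2A)) t.
√h = √5.62 − 0.0107·227/(2·1.31) = 2.3707 − 0.92706 = 1.4436.
h = 1.4436² = 2.0840 m.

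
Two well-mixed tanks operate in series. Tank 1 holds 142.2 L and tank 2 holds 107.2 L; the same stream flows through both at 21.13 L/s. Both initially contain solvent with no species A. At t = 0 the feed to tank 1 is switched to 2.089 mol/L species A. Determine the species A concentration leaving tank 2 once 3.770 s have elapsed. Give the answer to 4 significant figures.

Time constants: τᵢ = Vᵢ/Q for each well-mixed tank.
τ₁ = 142.2/21.13 = 6.72977 s; τ₂ = 107.2/21.13 = 5.07336 s.
Tank 1: C₁ = C_in(1 − e^(−t/τ₁)). Tank 2 (τ₁ ≠ τ₂): C₂ = C_in[1 − (τ₁ e^(−t/τ₁) − τ₂ e^(−t/τ₂))/(τ₁ − τ₂)].
At t = 3.770: e^(−t/τ₁) = 0.571096, e^(−t/τ₂) = 0.475638.
C₂ = 2.089·[1 − (6.72977·0.571096 − 5.07336·0.475638)/(1.65641)] = 2.089·0.136529 = 0.285210 mol/L.

0.2852 mol/L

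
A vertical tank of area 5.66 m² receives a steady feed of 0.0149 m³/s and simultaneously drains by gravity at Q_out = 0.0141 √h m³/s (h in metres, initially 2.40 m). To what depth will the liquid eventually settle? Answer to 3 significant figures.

1.12 m

Level balance: A dh/dt = 0.0149 − 0.0141 √h. Setting dh/dt = 0:
Q_in = 0.0141 √h_ss ⇒ √h_ss = 0.0149/0.0141 = 1.0567.
h_ss = 1.0567² = 1.1167 m. (Since h₀ = 2.40 m > h_ss, the level will fall toward this value.)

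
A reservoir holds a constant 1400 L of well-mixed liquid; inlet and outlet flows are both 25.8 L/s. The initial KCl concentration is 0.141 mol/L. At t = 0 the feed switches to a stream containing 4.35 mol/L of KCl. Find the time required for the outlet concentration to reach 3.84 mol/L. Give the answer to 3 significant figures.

115 s

Species balance: V dC/dt = Q(C_in − C) ⇒ τ = V/Q = 54.264 s.
C(t) = C_in + (C₀ − C_in) e^(−t/τ). Set C = 3.84 and solve for t:
e^(−t/τ) = (C − C_in)/(C₀ − C_in) = (3.84 − 4.35)/(0.141 − 4.35) = 0.12117
t = −τ ln(…) = 54.264 × 2.1106 = 114.53 s.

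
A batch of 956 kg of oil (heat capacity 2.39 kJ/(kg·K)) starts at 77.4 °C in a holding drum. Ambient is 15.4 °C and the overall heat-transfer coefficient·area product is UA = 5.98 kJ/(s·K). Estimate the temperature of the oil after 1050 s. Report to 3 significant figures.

First-law balance (no shaft work): M c_p dT/dt = −UA(T − T_amb).
dT/dt = (T_ss − T)/τ with T_ss = T_amb = 15.400 °C, τ = M c_p/UA = 956·2.39/5.98 = 382.08 s.
This is linear first-order; T(t) = T_ss + (T₀ − T_ss) e^(−t/τ).
T(1050) = 15.400 + (62.000)·0.064049 = 19.371 °C.

19.4 °C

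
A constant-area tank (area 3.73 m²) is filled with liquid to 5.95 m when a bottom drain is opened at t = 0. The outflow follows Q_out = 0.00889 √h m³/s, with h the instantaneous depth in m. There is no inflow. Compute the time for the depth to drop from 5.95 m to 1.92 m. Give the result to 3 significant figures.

A dh/dt = −Q_out = −0.00889 √h.
∫ h^(−1/2) dh = −(0.00889/A) ∫ dt, giving 2√h = 2√h₀ − (0.00889/A) t.
t = 2A(√h₀ − √h)/0.00889 = 2·3.73·(√5.95 − √1.92)/0.00889
  = 7.4600 × (2.4393 − 1.3856) / 0.00889 = 884.14 s.

884 s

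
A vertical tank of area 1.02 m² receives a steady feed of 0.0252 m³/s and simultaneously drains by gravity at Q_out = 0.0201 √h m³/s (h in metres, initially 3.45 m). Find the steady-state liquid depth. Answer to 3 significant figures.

1.57 m

Level balance: A dh/dt = 0.0252 − 0.0201 √h. Setting dh/dt = 0:
Q_in = 0.0201 √h_ss ⇒ √h_ss = 0.0252/0.0201 = 1.2537.
h_ss = 1.2537² = 1.5718 m. (Since h₀ = 3.45 m > h_ss, the level will fall toward this value.)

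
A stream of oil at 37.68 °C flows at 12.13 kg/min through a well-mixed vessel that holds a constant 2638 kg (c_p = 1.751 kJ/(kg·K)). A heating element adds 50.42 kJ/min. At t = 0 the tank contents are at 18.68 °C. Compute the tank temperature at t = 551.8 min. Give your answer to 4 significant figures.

38.36 °C

M c_p dT/dt = ṁ c_p (T_in − T) + Q̇.
τ = M/ṁ = 217.477 min; T_ss = T_in + Q̇/(ṁ c_p) = 37.68 + 50.42/(12.13·1.751) = 40.0539 °C.
Integrating: T(t) = T_ss + (T₀ − T_ss) e^(−t/τ).
T(551.8) = 40.0539 + (-21.3739)·e^(−551.8/217.477) = 40.0539 + (-21.3739)·0.0790815 = 38.3636 °C.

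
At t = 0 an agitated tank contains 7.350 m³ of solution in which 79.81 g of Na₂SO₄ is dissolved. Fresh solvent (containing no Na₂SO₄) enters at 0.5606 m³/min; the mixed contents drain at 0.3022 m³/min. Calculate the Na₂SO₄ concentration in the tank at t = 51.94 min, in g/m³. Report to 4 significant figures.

1.140 g/m³

Let m(t) be the amount of Na₂SO₄. Volume: V(t) = V₀ + (Q_in − Q_out) t = 7.350 + 0.258400 t; V(51.94) = 20.7713 m³.
No Na₂SO₄ enters, so dm/dt = −Q_out · (m/V).
dm/m = −Q_out dt/(V₀ + 0.258400 t); integrating gives ln(m/m₀) = −(Q_out/(Q_in−Q_out)) ln(V/V₀).
m = m₀ (V₀/V)^(Q_out/(Q_in−Q_out)) = 79.81 × (7.350/20.7713)^(1.16950) = 23.6812 g.
C = m/V = 23.6812/20.7713 = 1.14009 g/m³.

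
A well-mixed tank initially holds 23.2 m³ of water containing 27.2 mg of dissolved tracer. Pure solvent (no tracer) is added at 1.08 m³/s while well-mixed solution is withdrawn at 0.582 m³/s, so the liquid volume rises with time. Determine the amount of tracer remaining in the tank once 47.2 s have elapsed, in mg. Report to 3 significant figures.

12.0 mg

Let m(t) be the amount of tracer. Volume: V(t) = V₀ + (Q_in − Q_out) t = 23.2 + 0.49800 t; V(47.2) = 46.706 m³.
Solute balance: dm/dt = 0 − Q_out C = −Q_out m/V(t).
dm/m = −Q_out dt/(V₀ + 0.49800 t); integrating gives ln(m/m₀) = −(Q_out/(Q_in−Q_out)) ln(V/V₀).
m = m₀ (V₀/V)^(Q_out/(Q_in−Q_out)) = 27.2 × (23.2/46.706)^(1.1687) = 12.007 mg.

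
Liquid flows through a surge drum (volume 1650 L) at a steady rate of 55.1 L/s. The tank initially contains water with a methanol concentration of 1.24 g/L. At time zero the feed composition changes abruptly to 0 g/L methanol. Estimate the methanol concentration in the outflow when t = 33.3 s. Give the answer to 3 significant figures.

0.408 g/L

Mass balance on the solute (V constant): V dC/dt = Q(C_in − C).
Rewrite as dC/dt + C/τ = C_in/τ, τ = V/Q = 29.946 s.
Integrating: C(t) = C_in + (C₀ − C_in) e^(−t/τ).
C(33.3) = 0 + (1.24 − 0)·e^(−33.3/29.946) = 0 + (1.2400)·0.32889 = 0.40783 g/L.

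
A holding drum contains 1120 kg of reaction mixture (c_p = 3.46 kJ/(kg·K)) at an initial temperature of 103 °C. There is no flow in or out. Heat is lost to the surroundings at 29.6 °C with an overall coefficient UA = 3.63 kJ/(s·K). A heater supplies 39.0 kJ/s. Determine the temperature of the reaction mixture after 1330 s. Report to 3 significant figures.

58.4 °C

M c_p dT/dt = −UA(T − T_amb) + Q̇.
dT/dt = (T_ss − T)/τ with T_ss = T_amb + Q̇/UA = 29.6 + 39.0/3.63 = 40.344 °C, τ = M c_p/UA = 1120·3.46/3.63 = 1067.5 s.
Integrating: T(t) = T_ss + (T₀ − T_ss) e^(−t/τ).
T(1330) = 40.344 + (62.656)·0.28770 = 58.370 °C.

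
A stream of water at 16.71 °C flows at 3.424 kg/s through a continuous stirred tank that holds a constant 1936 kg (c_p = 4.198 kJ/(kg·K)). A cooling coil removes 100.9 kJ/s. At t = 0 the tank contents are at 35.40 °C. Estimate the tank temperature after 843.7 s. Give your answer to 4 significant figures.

15.47 °C

Unsteady energy balance on the tank contents: M c_p dT/dt = ṁ c_p (T_in − T) − 100.9.
τ = M/ṁ = 565.421 s; T_ss = T_in − Q̇/(ṁ c_p) = 16.71 − 100.9/(3.424·4.198) = 9.69036 °C.
T approaches T_ss exponentially: T(t) = T_ss + (T₀ − T_ss) e^(−t/τ).
T(843.7) = 9.69036 + (25.7096)·e^(−843.7/565.421) = 9.69036 + (25.7096)·0.224886 = 15.4721 °C.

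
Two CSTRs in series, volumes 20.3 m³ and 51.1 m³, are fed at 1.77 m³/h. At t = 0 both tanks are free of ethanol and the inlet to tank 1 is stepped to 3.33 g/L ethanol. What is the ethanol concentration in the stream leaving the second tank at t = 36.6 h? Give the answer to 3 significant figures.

Time constants: τᵢ = Vᵢ/Q for each well-mixed tank.
τ₁ = 20.3/1.77 = 11.469 h; τ₂ = 51.1/1.77 = 28.870 h.
Tank 1: C₁ = C_in(1 − e^(−t/τ₁)). Tank 2 (τ₁ ≠ τ₂): C₂ = C_in[1 − (τ₁ e^(−t/τ₁) − τ₂ e^(−t/τ₂))/(τ₁ − τ₂)].
At t = 36.6: e^(−t/τ₁) = 0.041121, e^(−t/τ₂) = 0.28146.
C₂ = 3.33·[1 − (11.469·0.041121 − 28.870·0.28146)/(-17.401)] = 3.33·0.56013 = 1.8652 g/L.

1.87 g/L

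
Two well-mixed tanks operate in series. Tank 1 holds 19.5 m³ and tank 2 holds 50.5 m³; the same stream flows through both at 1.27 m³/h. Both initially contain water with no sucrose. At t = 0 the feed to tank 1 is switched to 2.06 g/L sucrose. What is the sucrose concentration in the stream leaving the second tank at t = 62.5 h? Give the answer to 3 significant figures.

1.39 g/L

Each tank obeys Vᵢ dCᵢ/dt = Q(Cᵢ₋₁ − Cᵢ), so τᵢ = Vᵢ/Q.
τ₁ = 19.5/1.27 = 15.354 h; τ₂ = 50.5/1.27 = 39.764 h.
Tank 1: C₁ = C_in(1 − e^(−t/τ₁)). Tank 2 (τ₁ ≠ τ₂): C₂ = C_in[1 − (τ₁ e^(−t/τ₁) − τ₂ e^(−t/τ₂))/(τ₁ − τ₂)].
At t = 62.5: e^(−t/τ₁) = 0.017069, e^(−t/τ₂) = 0.20767.
C₂ = 2.06·[1 − (15.354·0.017069 − 39.764·0.20767)/(-24.409)] = 2.06·0.67243 = 1.3852 g/L.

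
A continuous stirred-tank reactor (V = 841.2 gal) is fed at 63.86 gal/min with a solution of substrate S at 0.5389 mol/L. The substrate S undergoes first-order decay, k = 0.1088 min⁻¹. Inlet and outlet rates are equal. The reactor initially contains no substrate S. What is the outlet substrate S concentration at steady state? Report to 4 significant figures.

Species balance: V dC/dt = Q C_in − Q C − k V C.
At steady state: 0 = Q C_in − (Q + kV) C_ss, so C_ss = Q C_in/(Q + kV).
C_ss = 63.86·0.5389/(63.86 + 0.1088·841.2) = 34.4142/155.383 = 0.221480 mol/L.

0.2215 mol/L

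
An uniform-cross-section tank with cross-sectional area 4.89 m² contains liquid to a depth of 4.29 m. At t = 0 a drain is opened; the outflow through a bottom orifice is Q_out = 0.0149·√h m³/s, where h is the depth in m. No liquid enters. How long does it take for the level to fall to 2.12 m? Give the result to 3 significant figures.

404 s

Volume balance on the tank: A dh/dt = −0.0149 √h.
Separate and integrate: 2(√h − √h₀) = −(0.0149/A) t.
t = 2A(√h₀ − √h)/0.0149 = 2·4.89·(√4.29 − √2.12)/0.0149
  = 9.7800 × (2.0712 − 1.4560) / 0.0149 = 403.81 s.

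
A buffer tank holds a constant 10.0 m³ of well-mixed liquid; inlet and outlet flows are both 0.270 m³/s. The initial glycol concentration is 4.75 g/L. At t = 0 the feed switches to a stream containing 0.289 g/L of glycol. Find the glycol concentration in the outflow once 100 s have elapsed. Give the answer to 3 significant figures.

Accumulation = in − out for the solute gives V dC/dt = Q(C_in − C).
Rewrite as dC/dt + C/τ = C_in/τ, τ = V/Q = 37.037 s.
Integrating: C(t) = C_in + (C₀ − C_in) e^(−t/τ).
C(100) = 0.289 + (4.75 − 0.289)·e^(−100/37.037) = 0.289 + (4.4610)·0.067206 = 0.58880 g/L.

0.589 g/L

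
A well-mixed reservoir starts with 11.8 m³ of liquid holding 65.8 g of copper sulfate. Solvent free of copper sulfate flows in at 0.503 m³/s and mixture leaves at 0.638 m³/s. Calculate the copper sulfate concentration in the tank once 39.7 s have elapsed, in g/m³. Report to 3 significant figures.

Total volume: dV/dt = Q_in − Q_out = -0.13500 m³/s, so V(t) = 11.8 − 0.13500 t and V(39.7) = 6.4405 m³.
No copper sulfate enters, so dm/dt = −Q_out · (m/V).
Separate: dm/m = −Q_out dt/V(t) ⇒ ln(m/m₀) = −(Q_out/(Q_in−Q_out)) ln(V/V₀).
m = m₀ (V₀/V)^(Q_out/(Q_in−Q_out)) = 65.8 × (11.8/6.4405)^(-4.7259) = 3.7626 g.
C = m/V = 3.7626/6.4405 = 0.58421 g/m³.

0.584 g/m³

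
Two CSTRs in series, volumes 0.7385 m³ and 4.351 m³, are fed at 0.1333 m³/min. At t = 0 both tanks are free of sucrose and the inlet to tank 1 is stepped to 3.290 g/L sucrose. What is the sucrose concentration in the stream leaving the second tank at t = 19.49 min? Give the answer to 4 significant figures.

Each tank obeys Vᵢ dCᵢ/dt = Q(Cᵢ₋₁ − Cᵢ), so τᵢ = Vᵢ/Q.
τ₁ = 0.7385/0.1333 = 5.54014 min; τ₂ = 4.351/0.1333 = 32.6407 min.
Tank 1: C₁ = C_in(1 − e^(−t/τ₁)). Tank 2 (τ₁ ≠ τ₂): C₂ = C_in[1 − (τ₁ e^(−t/τ₁) − τ₂ e^(−t/τ₂))/(τ₁ − τ₂)].
At t = 19.49: e^(−t/τ₁) = 0.0296597, e^(−t/τ₂) = 0.550401.
C₂ = 3.290·[1 − (5.54014·0.0296597 − 32.6407·0.550401)/(-27.1005)] = 3.290·0.343144 = 1.12894 g/L.

1.129 g/L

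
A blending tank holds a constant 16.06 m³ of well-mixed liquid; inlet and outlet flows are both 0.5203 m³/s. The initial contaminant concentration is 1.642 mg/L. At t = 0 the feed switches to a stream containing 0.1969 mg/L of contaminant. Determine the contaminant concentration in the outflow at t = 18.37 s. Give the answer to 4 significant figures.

0.9939 mg/L

Mass balance on the solute (V constant): V dC/dt = Q(C_in − C).
Time constant τ = V/Q = 16.06/0.5203 = 30.8668 s.
Integrating: C(t) = C_in + (C₀ − C_in) e^(−t/τ).
C(18.37) = 0.1969 + (1.642 − 0.1969)·e^(−18.37/30.8668) = 0.1969 + (1.44510)·0.551487 = 0.993853 mg/L.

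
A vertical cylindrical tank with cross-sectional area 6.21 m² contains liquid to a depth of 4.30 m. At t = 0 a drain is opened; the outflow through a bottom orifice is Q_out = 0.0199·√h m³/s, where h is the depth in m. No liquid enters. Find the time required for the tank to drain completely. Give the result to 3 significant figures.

1290 s

With no inflow, A dh/dt = −0.0199 √h.
Separate and integrate: 2(√h − √h₀) = −(0.0199/A) t.
Set h = 0: 2√h₀ = (0.0199/A) t_empty ⇒ t_empty = 2A√h₀/0.0199.
t_empty = 2·6.21·√4.30/0.0199 = 12.420·2.0736/0.0199 = 1294.2 s.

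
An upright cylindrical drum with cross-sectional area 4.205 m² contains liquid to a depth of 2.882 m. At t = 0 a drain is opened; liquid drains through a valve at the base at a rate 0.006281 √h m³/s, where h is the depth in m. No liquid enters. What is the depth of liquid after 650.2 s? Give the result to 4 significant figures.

1.469 m

A dh/dt = −Q_out = −0.006281 √h.
∫ h^(−1/2) dh = −(0.006281/A) ∫ dt, giving 2√h = 2√h₀ − (0.006281/A) t.
√h = √2.882 − 0.006281·650.2/(2·4.205) = 1.69765 − 0.485601 = 1.21204.
h = 1.21204² = 1.46905 m.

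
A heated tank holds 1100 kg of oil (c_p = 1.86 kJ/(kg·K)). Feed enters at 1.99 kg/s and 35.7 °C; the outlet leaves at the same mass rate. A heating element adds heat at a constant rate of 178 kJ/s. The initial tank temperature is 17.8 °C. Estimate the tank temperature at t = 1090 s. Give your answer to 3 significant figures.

74.6 °C

Unsteady energy balance on the tank contents: M c_p dT/dt = ṁ c_p (T_in − T) + 178.
τ = M/ṁ = 552.76 s; T_ss = T_in + Q̇/(ṁ c_p) = 35.7 + 178/(1.99·1.86) = 83.790 °C.
T approaches T_ss exponentially: T(t) = T_ss + (T₀ − T_ss) e^(−t/τ).
T(1090) = 83.790 + (-65.990)·e^(−1090/552.76) = 83.790 + (-65.990)·0.13919 = 74.605 °C.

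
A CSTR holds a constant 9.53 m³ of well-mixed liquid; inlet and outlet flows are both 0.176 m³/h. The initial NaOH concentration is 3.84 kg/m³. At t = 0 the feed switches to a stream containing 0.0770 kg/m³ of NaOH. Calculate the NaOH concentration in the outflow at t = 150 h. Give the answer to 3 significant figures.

Accumulation = in − out for the solute gives V dC/dt = Q(C_in − C).
Rewrite as dC/dt + C/τ = C_in/τ, τ = V/Q = 54.148 h.
This is linear first-order; C(t) = C_in + (C₀ − C_in) e^(−t/τ).
C(150) = 0.0770 + (3.84 − 0.0770)·e^(−150/54.148) = 0.0770 + (3.7630)·0.062650 = 0.31275 kg/m³.

0.313 kg/m³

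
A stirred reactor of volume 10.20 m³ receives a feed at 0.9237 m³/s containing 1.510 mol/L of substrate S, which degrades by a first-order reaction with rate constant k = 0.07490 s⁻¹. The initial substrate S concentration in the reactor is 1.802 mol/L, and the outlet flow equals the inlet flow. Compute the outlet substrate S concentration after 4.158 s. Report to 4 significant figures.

Species balance: V dC/dt = Q C_in − Q C − k V C.
This is linear with rate a = Q/V + k = 0.165459 s⁻¹.
C_ss = Q C_in/(Q + kV) = 0.826452 mol/L; C(t) = C_ss + (C₀ − C_ss) e^(−a t).
C(4.158) = 0.826452 + (0.975548)·e^(−0.165459·4.158) = 0.826452 + (0.975548)·0.502591 = 1.31675 mol/L.

1.317 mol/L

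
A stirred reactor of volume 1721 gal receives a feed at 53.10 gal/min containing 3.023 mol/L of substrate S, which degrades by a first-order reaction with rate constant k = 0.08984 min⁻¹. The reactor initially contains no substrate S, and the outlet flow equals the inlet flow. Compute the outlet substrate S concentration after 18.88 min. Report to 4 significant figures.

Species balance: V dC/dt = Q C_in − Q C − k V C.
This is linear with rate a = Q/V + k = 0.120694 min⁻¹.
C_ss = Q C_in/(Q + kV) = 0.772797 mol/L; C(t) = C_ss + (C₀ − C_ss) e^(−a t).
C(18.88) = 0.772797 + (-0.772797)·e^(−0.120694·18.88) = 0.772797 + (-0.772797)·0.102417 = 0.693650 mol/L.

0.6936 mol/L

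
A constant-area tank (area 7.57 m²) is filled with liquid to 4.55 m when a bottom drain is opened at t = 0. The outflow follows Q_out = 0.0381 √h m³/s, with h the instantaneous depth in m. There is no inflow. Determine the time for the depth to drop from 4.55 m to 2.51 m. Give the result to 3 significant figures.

Unsteady balance on liquid volume: A dh/dt = −0.0381 √h.
Separate and integrate: 2(√h − √h₀) = −(0.0381/A) t.
t = 2A(√h₀ − √h)/0.0381 = 2·7.57·(√4.55 − √2.51)/0.0381
  = 15.140 × (2.1331 − 1.5843) / 0.0381 = 218.07 s.

218 s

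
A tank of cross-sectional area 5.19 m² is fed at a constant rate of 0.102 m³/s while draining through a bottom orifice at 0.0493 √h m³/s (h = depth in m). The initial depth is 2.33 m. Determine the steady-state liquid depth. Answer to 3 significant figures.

4.28 m

A dh/dt = Q_in − 0.0493 √h. Steady state requires inflow = outflow:
Q_in = 0.0493 √h_ss ⇒ √h_ss = 0.102/0.0493 = 2.0690.
h_ss = 2.0690² = 4.2806 m. (Since h₀ = 2.33 m < h_ss, the level will rise toward this value.)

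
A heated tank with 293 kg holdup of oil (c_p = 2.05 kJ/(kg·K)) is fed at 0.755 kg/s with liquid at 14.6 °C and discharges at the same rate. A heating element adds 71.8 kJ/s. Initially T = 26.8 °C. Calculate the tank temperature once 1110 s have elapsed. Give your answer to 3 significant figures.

59.0 °C

M c_p dT/dt = ṁ c_p (T_in − T) + Q̇.
τ = M/ṁ = 388.08 s; T_ss = T_in + Q̇/(ṁ c_p) = 14.6 + 71.8/(0.755·2.05) = 60.990 °C.
Solution: T(t) = T_ss + (T₀ − T_ss) e^(−t/τ).
T(1110) = 60.990 + (-34.190)·e^(−1110/388.08) = 60.990 + (-34.190)·0.057255 = 59.032 °C.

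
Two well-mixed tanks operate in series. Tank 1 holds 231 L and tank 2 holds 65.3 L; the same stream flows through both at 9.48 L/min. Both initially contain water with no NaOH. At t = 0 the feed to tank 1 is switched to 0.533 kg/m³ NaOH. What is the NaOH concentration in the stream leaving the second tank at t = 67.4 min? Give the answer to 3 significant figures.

Time constants: τᵢ = Vᵢ/Q for each well-mixed tank.
τ₁ = 231/9.48 = 24.367 min; τ₂ = 65.3/9.48 = 6.8882 min.
Tank 1: C₁ = C_in(1 − e^(−t/τ₁)). Tank 2 (τ₁ ≠ τ₂): C₂ = C_in[1 − (τ₁ e^(−t/τ₁) − τ₂ e^(−t/τ₂))/(τ₁ − τ₂)].
At t = 67.4: e^(−t/τ₁) = 0.062912, e^(−t/τ₂) = 5.6297e-05.
C₂ = 0.533·[1 − (24.367·0.062912 − 6.8882·5.6297e-05)/(17.479)] = 0.533·0.91232 = 0.48627 kg/m³.

0.486 kg/m³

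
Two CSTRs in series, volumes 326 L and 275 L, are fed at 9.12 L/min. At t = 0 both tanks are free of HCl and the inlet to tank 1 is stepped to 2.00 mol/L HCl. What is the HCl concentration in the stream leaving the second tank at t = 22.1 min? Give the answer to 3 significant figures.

0.293 mol/L

Species balance on tank i: dCᵢ/dt = (Cᵢ₋₁ − Cᵢ)/τᵢ with τᵢ = Vᵢ/Q.
τ₁ = 326/9.12 = 35.746 min; τ₂ = 275/9.12 = 30.154 min.
Tank 1: C₁ = C_in(1 − e^(−t/τ₁)). Tank 2 (τ₁ ≠ τ₂): C₂ = C_in[1 − (τ₁ e^(−t/τ₁) − τ₂ e^(−t/τ₂))/(τ₁ − τ₂)].
At t = 22.1: e^(−t/τ₁) = 0.53888, e^(−t/τ₂) = 0.48051.
C₂ = 2.00·[1 − (35.746·0.53888 − 30.154·0.48051)/(5.5921)] = 2.00·0.14634 = 0.29268 mol/L.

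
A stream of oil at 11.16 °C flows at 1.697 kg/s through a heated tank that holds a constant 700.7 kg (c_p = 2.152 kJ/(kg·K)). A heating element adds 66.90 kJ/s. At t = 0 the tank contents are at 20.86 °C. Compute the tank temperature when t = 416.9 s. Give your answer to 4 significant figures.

26.34 °C

M c_p dT/dt = ṁ c_p (T_in − T) + Q̇.
τ = M/ṁ = 412.905 s; T_ss = T_in + Q̇/(ṁ c_p) = 11.16 + 66.90/(1.697·2.152) = 29.4790 °C.
Integrating: T(t) = T_ss + (T₀ − T_ss) e^(−t/τ).
T(416.9) = 29.4790 + (-8.61901)·e^(−416.9/412.905) = 29.4790 + (-8.61901)·0.364337 = 26.3388 °C.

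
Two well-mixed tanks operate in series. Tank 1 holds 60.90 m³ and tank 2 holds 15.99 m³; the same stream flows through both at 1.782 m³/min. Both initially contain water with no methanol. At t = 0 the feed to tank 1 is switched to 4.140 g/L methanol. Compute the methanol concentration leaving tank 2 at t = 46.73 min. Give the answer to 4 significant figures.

Time constants: τᵢ = Vᵢ/Q for each well-mixed tank.
τ₁ = 60.90/1.782 = 34.1751 min; τ₂ = 15.99/1.782 = 8.97306 min.
Tank 1: C₁ = C_in(1 − e^(−t/τ₁)). Tank 2 (τ₁ ≠ τ₂): C₂ = C_in[1 − (τ₁ e^(−t/τ₁) − τ₂ e^(−t/τ₂))/(τ₁ − τ₂)].
At t = 46.73: e^(−t/τ₁) = 0.254776, e^(−t/τ₂) = 0.00547366.
C₂ = 4.140·[1 − (34.1751·0.254776 − 8.97306·0.00547366)/(25.2020)] = 4.140·0.656461 = 2.71775 g/L.

2.718 g/L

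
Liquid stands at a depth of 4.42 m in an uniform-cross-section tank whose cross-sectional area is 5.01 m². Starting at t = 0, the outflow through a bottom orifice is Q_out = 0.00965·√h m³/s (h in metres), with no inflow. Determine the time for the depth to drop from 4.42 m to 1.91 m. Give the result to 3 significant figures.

748 s

With no inflow, A dh/dt = −0.00965 √h.
Separate and integrate: 2(√h − √h₀) = −(0.00965/A) t.
t = 2A(√h₀ − √h)/0.00965 = 2·5.01·(√4.42 − √1.91)/0.00965
  = 10.020 × (2.1024 − 1.3820) / 0.00965 = 747.97 s.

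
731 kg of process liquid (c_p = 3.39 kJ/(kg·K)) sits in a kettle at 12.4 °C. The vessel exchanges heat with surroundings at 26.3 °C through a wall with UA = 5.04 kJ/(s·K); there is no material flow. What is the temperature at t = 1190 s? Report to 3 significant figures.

Unsteady energy balance on the tank contents: M c_p dT/dt = −UA(T − T_amb).
dT/dt = (T_ss − T)/τ with T_ss = T_amb = 26.300 °C, τ = M c_p/UA = 731·3.39/5.04 = 491.68 s.
Integrating: T(t) = T_ss + (T₀ − T_ss) e^(−t/τ).
T(1190) = 26.300 + (-13.900)·0.088899 = 25.064 °C.

25.1 °C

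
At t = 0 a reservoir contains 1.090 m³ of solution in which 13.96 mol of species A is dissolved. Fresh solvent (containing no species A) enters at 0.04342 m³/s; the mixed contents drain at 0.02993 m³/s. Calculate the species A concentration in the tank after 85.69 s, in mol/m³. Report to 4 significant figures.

1.250 mol/m³

Let m(t) be the amount of species A. Volume: V(t) = V₀ + (Q_in − Q_out) t = 1.090 + 0.0134900 t; V(85.69) = 2.24596 m³.
Species balance (pure solvent in): dm/dt = −Q_out · m/V(t).
Separate: dm/m = −Q_out dt/V(t) ⇒ ln(m/m₀) = −(Q_out/(Q_in−Q_out)) ln(V/V₀).
m = m₀ (V₀/V)^(Q_out/(Q_in−Q_out)) = 13.96 × (1.090/2.24596)^(2.21868) = 2.80721 mol.
C = m/V = 2.80721/2.24596 = 1.24989 mol/m³.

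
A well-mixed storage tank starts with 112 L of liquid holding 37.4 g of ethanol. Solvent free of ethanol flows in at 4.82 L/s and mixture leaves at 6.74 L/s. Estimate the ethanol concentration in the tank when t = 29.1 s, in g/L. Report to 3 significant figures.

0.0589 g/L

Total volume: dV/dt = Q_in − Q_out = -1.9200 L/s, so V(t) = 112 − 1.9200 t and V(29.1) = 56.128 L.
No ethanol enters, so dm/dt = −Q_out · (m/V).
Separate: dm/m = −Q_out dt/V(t) ⇒ ln(m/m₀) = −(Q_out/(Q_in−Q_out)) ln(V/V₀).
m = m₀ (V₀/V)^(Q_out/(Q_in−Q_out)) = 37.4 × (112/56.128)^(-3.5104) = 3.3084 g.
C = m/V = 3.3084/56.128 = 0.058943 g/L.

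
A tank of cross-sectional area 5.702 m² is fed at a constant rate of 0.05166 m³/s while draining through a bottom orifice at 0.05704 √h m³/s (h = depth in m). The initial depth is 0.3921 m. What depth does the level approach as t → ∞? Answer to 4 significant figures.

0.8203 m

A dh/dt = Q_in − 0.05704 √h. Steady state requires inflow = outflow:
Q_in = 0.05704 √h_ss ⇒ √h_ss = 0.05166/0.05704 = 0.905680.
h_ss = 0.905680² = 0.820257 m. (Since h₀ = 0.3921 m < h_ss, the level will rise toward this value.)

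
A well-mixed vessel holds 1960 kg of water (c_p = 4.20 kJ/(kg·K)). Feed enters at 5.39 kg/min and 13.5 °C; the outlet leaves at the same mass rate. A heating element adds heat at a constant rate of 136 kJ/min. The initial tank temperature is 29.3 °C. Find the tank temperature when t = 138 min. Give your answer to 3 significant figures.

26.2 °C

Energy balance: M c_p dT/dt = ṁ c_p (T_in − T) + 136.
τ = M/ṁ = 363.64 min; T_ss = T_in + Q̇/(ṁ c_p) = 13.5 + 136/(5.39·4.20) = 19.508 °C.
Integrating: T(t) = T_ss + (T₀ − T_ss) e^(−t/τ).
T(138) = 19.508 + (9.7924)·e^(−138/363.64) = 19.508 + (9.7924)·0.68420 = 26.208 °C.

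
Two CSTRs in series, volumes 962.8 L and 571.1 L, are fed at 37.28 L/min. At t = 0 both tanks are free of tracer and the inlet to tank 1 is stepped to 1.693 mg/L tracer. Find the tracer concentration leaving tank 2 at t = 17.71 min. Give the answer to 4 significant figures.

Species balance on tank i: dCᵢ/dt = (Cᵢ₋₁ − Cᵢ)/τᵢ with τᵢ = Vᵢ/Q.
τ₁ = 962.8/37.28 = 25.8262 min; τ₂ = 571.1/37.28 = 15.3192 min.
Solving the cascade with C₁(0)=C₂(0)=0 gives C₂(t) = C_in[1 − (τ₁ e^(−t/τ₁) − τ₂ e^(−t/τ₂))/(τ₁ − τ₂)].
At t = 17.71: e^(−t/τ₁) = 0.503718, e^(−t/τ₂) = 0.314722.
C₂ = 1.693·[1 − (25.8262·0.503718 − 15.3192·0.314722)/(10.5070)] = 1.693·0.220725 = 0.373687 mg/L.

0.3737 mg/L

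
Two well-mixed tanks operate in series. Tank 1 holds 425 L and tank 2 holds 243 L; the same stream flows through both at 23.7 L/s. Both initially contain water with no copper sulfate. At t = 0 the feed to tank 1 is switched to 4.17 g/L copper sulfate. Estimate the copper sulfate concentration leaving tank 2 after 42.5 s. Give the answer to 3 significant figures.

3.35 g/L

Species balance on tank i: dCᵢ/dt = (Cᵢ₋₁ − Cᵢ)/τᵢ with τᵢ = Vᵢ/Q.
τ₁ = 425/23.7 = 17.932 s; τ₂ = 243/23.7 = 10.253 s.
Solving the cascade with C₁(0)=C₂(0)=0 gives C₂(t) = C_in[1 − (τ₁ e^(−t/τ₁) − τ₂ e^(−t/τ₂))/(τ₁ − τ₂)].
At t = 42.5: e^(−t/τ₁) = 0.093481, e^(−t/τ₂) = 0.015842.
C₂ = 4.17·[1 − (17.932·0.093481 − 10.253·0.015842)/(7.6793)] = 4.17·0.80286 = 3.3479 g/L.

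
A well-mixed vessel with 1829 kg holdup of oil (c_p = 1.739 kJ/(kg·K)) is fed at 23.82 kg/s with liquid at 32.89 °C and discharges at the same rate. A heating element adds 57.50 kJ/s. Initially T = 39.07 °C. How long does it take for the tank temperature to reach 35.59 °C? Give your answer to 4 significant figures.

M c_p dT/dt = ṁ c_p (T_in − T) + Q̇.
τ = M/ṁ = 76.7842 s; T_ss = T_in + Q̇/(ṁ c_p) = 34.2781 °C.
T(t) = T_ss + (T₀ − T_ss) e^(−t/τ). Set T = 35.59:
e^(−t/τ) = (35.59 − 34.2781)/(39.07 − 34.2781) = 0.273772
t = −76.7842 · ln(0.273772) = 99.4709 s.

99.47 s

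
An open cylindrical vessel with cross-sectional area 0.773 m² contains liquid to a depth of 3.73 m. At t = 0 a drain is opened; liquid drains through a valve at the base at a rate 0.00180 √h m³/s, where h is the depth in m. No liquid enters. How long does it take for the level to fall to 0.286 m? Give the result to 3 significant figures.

1200 s

With no inflow, A dh/dt = −0.00180 √h.
Separate and integrate: 2(√h − √h₀) = −(0.00180/A) t.
t = 2A(√h₀ − √h)/0.00180 = 2·0.773·(√3.73 − √0.286)/0.00180
  = 1.5460 × (1.9313 − 0.53479) / 0.00180 = 1199.5 s.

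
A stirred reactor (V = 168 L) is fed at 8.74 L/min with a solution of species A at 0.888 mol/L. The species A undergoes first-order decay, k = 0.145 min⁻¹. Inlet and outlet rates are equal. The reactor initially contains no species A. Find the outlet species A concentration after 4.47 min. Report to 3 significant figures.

Accumulation = in − out − consumed: V dC/dt = Q C_in − Q C − k V C.
dC/dt = (Q/V) C_in − (Q/V + k) C; effective rate a = Q/V + k = 0.052024 + 0.145 = 0.19702 min⁻¹.
C_ss = Q C_in/(Q + kV) = 0.23447 mol/L; C(t) = C_ss + (C₀ − C_ss) e^(−a t).
C(4.47) = 0.23447 + (-0.23447)·e^(−0.19702·4.47) = 0.23447 + (-0.23447)·0.41449 = 0.13729 mol/L.

0.137 mol/L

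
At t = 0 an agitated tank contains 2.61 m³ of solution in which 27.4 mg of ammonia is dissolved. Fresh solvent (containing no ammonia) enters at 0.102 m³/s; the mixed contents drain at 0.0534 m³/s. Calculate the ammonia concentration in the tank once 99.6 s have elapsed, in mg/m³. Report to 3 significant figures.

Total volume: dV/dt = Q_in − Q_out = 0.048600 m³/s, so V(t) = 2.61 + 0.048600 t and V(99.6) = 7.4506 m³.
No ammonia enters, so dm/dt = −Q_out · (m/V).
dm/m = −Q_out dt/(V₀ + 0.048600 t); integrating gives ln(m/m₀) = −(Q_out/(Q_in−Q_out)) ln(V/V₀).
m = m₀ (V₀/V)^(Q_out/(Q_in−Q_out)) = 27.4 × (2.61/7.4506)^(1.0988) = 8.6539 mg.
C = m/V = 8.6539/7.4506 = 1.1615 mg/m³.

1.16 mg/m³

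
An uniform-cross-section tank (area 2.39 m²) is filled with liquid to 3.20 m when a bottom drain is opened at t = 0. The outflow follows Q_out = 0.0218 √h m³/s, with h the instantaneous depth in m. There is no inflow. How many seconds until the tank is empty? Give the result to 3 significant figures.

392 s

Mass balance (ρ constant): A dh/dt = −0.0218 √h.
∫ h^(−1/2) dh = −(0.0218/A) ∫ dt, giving 2√h = 2√h₀ − (0.0218/A) t.
Tank is empty when √h = 0: t_empty = 2A√h₀/0.0218.
t_empty = 2·2.39·√3.20/0.0218 = 4.7800·1.7889/0.0218 = 392.24 s.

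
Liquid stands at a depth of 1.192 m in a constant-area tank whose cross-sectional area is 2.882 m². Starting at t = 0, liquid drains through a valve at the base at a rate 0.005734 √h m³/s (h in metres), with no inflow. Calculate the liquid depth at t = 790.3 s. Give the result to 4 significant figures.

A dh/dt = −Q_out = −0.005734 √h.
∫ h^(−1/2) dh = −(0.005734/A) ∫ dt, giving 2√h = 2√h₀ − (0.005734/A) t.
√h = √1.192 − 0.005734·790.3/(2·2.882) = 1.09179 − 0.786187 = 0.305601.
h = 0.305601² = 0.0933919 m.

0.09339 m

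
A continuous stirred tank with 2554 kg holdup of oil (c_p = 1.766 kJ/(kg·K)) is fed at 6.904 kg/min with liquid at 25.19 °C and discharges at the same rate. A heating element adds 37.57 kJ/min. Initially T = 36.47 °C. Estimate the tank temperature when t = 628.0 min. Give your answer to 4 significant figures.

29.77 °C

Unsteady energy balance on the tank contents: M c_p dT/dt = ṁ c_p (T_in − T) + 37.57.
τ = M/ṁ = 369.930 min; T_ss = T_in + Q̇/(ṁ c_p) = 25.19 + 37.57/(6.904·1.766) = 28.2714 °C.
This is linear first-order; T(t) = T_ss + (T₀ − T_ss) e^(−t/τ).
T(628.0) = 28.2714 + (8.19859)·e^(−628.0/369.930) = 28.2714 + (8.19859)·0.183120 = 29.7727 °C.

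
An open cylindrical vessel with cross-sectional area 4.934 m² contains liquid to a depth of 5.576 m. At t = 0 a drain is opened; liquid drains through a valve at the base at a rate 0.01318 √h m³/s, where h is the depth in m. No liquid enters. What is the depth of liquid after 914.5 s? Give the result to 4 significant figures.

1.299 m

A dh/dt = −Q_out = −0.01318 √h.
Separate and integrate: 2(√h − √h₀) = −(0.01318/A) t.
√h = √5.576 − 0.01318·914.5/(2·4.934) = 2.36136 − 1.22143 = 1.13992.
h = 1.13992² = 1.29942 m.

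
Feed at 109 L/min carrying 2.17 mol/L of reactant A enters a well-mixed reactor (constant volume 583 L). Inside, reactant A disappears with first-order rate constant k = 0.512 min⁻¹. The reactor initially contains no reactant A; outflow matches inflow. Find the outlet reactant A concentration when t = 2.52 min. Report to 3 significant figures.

V dC/dt = Q(C_in − C) − k V C.
This is linear with rate a = Q/V + k = 0.69896 min⁻¹.
C_ss = Q C_in/(Q + kV) = 0.58045 mol/L; C(t) = C_ss + (C₀ − C_ss) e^(−a t).
C(2.52) = 0.58045 + (-0.58045)·e^(−0.69896·2.52) = 0.58045 + (-0.58045)·0.17181 = 0.48072 mol/L.

0.481 mol/L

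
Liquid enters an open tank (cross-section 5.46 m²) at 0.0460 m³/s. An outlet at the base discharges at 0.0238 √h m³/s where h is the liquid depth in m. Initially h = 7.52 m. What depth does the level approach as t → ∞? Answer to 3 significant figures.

3.74 m

Level balance: A dh/dt = 0.0460 − 0.0238 √h. Setting dh/dt = 0:
Q_in = 0.0238 √h_ss ⇒ √h_ss = 0.0460/0.0238 = 1.9328.
h_ss = 1.9328² = 3.7356 m. (Since h₀ = 7.52 m > h_ss, the level will fall toward this value.)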